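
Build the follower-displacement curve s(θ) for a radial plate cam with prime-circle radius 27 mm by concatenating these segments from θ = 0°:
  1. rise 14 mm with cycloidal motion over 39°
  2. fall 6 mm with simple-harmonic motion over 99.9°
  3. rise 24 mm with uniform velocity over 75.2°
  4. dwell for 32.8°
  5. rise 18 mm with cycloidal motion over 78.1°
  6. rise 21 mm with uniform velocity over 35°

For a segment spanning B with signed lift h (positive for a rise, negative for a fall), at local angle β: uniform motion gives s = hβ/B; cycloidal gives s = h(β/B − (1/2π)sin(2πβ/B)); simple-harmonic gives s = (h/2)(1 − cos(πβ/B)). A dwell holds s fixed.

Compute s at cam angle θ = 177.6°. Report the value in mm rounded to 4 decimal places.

seg 1 [0°–39°] cycloidal, h=14: full span → s += 14 → s = 14.0000
seg 2 [39°–138.9°] simple-harmonic, h=-6: full span → s += -6 → s = 8.0000
seg 3 [138.9°–214.1°] uniform, h=24: θ=177.6° here. β=38.7, B=75.2. 24·38.7/75.2 = 12.3511 → s = 20.3511

20.3511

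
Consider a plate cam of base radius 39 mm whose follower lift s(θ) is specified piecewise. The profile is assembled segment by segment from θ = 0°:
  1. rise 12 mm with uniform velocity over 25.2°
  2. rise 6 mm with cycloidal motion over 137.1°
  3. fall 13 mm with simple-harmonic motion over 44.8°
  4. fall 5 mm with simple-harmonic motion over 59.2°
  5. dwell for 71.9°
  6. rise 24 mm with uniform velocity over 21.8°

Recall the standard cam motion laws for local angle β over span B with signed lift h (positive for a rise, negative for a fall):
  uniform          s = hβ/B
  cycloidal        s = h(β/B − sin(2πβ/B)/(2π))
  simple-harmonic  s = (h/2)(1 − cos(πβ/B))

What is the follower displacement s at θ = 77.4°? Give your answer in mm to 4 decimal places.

seg 1 [0°–25.2°] uniform, h=12: full span → s += 12 → s = 12.0000
seg 2 [25.2°–162.3°] cycloidal, h=6: θ=77.4° here. β=52.2, B=137.1. 6·(0.3807 − sin(2π·0.3807)/(2π)) = 1.6340 → s = 13.6340

13.6340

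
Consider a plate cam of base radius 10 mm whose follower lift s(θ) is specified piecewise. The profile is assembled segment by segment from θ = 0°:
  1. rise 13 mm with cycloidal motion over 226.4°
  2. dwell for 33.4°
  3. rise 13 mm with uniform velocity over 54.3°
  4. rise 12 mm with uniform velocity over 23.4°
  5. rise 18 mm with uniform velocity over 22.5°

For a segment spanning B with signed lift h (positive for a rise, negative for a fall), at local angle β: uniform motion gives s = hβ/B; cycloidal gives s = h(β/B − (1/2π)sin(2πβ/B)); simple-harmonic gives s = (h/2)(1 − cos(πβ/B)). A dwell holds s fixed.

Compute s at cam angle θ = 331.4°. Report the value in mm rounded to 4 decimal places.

seg 1 [0°–226.4°] cycloidal, h=13: full span → s += 13 → s = 13.0000
seg 2 [226.4°–259.8°] dwell: s stays 13.0000
seg 3 [259.8°–314.1°] uniform, h=13: full span → s += 13 → s = 26.0000
seg 4 [314.1°–337.5°] uniform, h=12: θ=331.4° here. β=17.3, B=23.4. 12·17.3/23.4 = 8.8718 → s = 34.8718

34.8718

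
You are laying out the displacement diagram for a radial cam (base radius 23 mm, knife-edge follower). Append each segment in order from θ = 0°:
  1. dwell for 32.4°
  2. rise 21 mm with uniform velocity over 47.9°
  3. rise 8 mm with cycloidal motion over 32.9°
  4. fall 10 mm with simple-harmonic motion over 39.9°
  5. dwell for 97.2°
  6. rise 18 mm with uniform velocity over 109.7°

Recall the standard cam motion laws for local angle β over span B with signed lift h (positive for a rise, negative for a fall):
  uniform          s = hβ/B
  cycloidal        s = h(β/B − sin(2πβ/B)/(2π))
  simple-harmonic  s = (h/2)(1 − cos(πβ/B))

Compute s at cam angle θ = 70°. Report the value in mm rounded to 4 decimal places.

seg 1 [0°–32.4°] dwell: s stays 0.0000
seg 2 [32.4°–80.3°] uniform, h=21: θ=70° here. β=37.6, B=47.9. 21·37.6/47.9 = 16.4843 → s = 16.4843

16.4843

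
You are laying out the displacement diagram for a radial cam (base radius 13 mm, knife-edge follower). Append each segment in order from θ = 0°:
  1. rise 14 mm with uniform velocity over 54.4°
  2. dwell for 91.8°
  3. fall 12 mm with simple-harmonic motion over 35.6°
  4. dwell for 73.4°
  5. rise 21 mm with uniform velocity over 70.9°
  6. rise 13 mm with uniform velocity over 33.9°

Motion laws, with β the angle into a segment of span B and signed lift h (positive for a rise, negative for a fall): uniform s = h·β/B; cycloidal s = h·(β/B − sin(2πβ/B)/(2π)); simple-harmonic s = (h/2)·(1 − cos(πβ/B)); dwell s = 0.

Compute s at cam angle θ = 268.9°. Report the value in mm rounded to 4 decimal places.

seg 1 [0°–54.4°] uniform, h=14: full span → s += 14 → s = 14.0000
seg 2 [54.4°–146.2°] dwell: s stays 14.0000
seg 3 [146.2°–181.8°] simple-harmonic, h=-12: full span → s += -12 → s = 2.0000
seg 4 [181.8°–255.2°] dwell: s stays 2.0000
seg 5 [255.2°–326.1°] uniform, h=21: θ=268.9° here. β=13.7, B=70.9. 21·13.7/70.9 = 4.0578 → s = 6.0578

6.0578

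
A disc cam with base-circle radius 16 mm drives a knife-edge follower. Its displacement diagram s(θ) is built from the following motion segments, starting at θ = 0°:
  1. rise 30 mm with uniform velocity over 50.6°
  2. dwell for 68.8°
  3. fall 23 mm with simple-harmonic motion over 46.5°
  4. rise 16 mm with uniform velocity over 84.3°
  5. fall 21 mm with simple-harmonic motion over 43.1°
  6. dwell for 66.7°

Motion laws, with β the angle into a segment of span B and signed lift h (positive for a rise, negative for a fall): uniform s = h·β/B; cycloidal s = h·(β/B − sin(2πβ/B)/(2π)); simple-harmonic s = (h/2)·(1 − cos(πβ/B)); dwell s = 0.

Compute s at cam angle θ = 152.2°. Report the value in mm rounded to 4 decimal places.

seg 1 [0°–50.6°] uniform, h=30: full span → s += 30 → s = 30.0000
seg 2 [50.6°–119.4°] dwell: s stays 30.0000
seg 3 [119.4°–165.9°] simple-harmonic, h=-23: θ=152.2° here. β=32.8, B=46.5. -23/2·(1 − cos(π·0.7054)) = -18.4157 → s = 11.5843

11.5843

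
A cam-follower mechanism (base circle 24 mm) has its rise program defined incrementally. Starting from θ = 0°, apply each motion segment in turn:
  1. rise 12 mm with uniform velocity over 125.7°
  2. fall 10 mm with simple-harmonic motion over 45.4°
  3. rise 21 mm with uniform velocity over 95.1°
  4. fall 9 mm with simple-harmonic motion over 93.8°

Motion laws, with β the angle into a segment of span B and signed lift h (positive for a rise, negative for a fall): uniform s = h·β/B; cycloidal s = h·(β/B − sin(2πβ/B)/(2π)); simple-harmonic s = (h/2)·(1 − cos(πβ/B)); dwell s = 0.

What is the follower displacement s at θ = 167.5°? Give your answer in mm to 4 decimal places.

seg 1 [0°–125.7°] uniform, h=12: full span → s += 12 → s = 12.0000
seg 2 [125.7°–171.1°] simple-harmonic, h=-10: θ=167.5° here. β=41.8, B=45.4. -10/2·(1 − cos(π·0.9207)) = -9.8457 → s = 2.1543

2.1543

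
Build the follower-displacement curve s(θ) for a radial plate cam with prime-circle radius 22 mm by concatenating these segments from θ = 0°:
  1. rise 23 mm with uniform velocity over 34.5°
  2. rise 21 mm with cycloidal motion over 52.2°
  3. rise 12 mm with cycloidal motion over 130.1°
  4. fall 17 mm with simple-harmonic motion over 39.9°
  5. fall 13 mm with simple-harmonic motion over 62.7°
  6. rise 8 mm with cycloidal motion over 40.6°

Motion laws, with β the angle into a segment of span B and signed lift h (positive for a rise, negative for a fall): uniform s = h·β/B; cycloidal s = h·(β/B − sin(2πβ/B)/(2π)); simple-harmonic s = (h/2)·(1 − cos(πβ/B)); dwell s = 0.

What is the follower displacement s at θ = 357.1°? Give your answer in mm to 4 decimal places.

seg 1 [0°–34.5°] uniform, h=23: full span → s += 23 → s = 23.0000
seg 2 [34.5°–86.7°] cycloidal, h=21: full span → s += 21 → s = 44.0000
seg 3 [86.7°–216.8°] cycloidal, h=12: full span → s += 12 → s = 56.0000
seg 4 [216.8°–256.7°] simple-harmonic, h=-17: full span → s += -17 → s = 39.0000
seg 5 [256.7°–319.4°] simple-harmonic, h=-13: full span → s += -13 → s = 26.0000
seg 6 [319.4°–360°] cycloidal, h=8: θ=357.1° here. β=37.7, B=40.6. 8·(0.9286 − sin(2π·0.9286)/(2π)) = 7.9810 → s = 33.9810

33.9810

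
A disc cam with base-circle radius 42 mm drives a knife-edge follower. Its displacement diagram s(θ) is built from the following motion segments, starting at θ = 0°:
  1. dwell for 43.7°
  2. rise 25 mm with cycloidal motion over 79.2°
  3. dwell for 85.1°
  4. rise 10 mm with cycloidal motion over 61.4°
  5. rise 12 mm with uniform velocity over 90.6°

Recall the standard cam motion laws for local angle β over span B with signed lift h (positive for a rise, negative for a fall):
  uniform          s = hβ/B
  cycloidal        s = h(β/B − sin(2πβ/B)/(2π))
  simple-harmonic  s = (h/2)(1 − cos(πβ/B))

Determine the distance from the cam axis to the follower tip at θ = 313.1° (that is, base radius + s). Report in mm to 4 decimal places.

seg 1 [0°–43.7°] dwell: s stays 0.0000
seg 2 [43.7°–122.9°] cycloidal, h=25: full span → s += 25 → s = 25.0000
seg 3 [122.9°–208°] dwell: s stays 25.0000
seg 4 [208°–269.4°] cycloidal, h=10: full span → s += 10 → s = 35.0000
seg 5 [269.4°–360°] uniform, h=12: θ=313.1° here. β=43.7, B=90.6. 12·43.7/90.6 = 5.7881 → s = 40.7881
radial distance = base radius + s = 42 + 40.7881 = 82.7881

82.7881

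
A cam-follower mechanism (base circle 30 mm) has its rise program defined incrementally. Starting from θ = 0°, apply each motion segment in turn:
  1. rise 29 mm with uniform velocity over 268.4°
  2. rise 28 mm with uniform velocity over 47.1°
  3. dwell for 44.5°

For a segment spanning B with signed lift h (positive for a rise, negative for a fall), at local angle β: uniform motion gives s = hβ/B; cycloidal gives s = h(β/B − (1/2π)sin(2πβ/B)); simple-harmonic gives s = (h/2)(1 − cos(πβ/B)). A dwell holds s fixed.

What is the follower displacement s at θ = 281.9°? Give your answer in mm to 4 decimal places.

seg 1 [0°–268.4°] uniform, h=29: full span → s += 29 → s = 29.0000
seg 2 [268.4°–315.5°] uniform, h=28: θ=281.9° here. β=13.5, B=47.1. 28·13.5/47.1 = 8.0255 → s = 37.0255

37.0255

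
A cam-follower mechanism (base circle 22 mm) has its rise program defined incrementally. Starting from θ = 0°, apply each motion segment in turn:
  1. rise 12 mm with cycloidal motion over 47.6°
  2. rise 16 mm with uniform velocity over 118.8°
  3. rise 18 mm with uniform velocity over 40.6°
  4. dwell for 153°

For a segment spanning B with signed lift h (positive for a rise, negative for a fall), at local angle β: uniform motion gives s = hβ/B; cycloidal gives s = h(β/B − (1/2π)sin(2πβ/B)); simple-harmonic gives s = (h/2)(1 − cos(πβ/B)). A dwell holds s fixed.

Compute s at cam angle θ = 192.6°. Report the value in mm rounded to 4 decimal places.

seg 1 [0°–47.6°] cycloidal, h=12: full span → s += 12 → s = 12.0000
seg 2 [47.6°–166.4°] uniform, h=16: full span → s += 16 → s = 28.0000
seg 3 [166.4°–207°] uniform, h=18: θ=192.6° here. β=26.2, B=40.6. 18·26.2/40.6 = 11.6158 → s = 39.6158

39.6158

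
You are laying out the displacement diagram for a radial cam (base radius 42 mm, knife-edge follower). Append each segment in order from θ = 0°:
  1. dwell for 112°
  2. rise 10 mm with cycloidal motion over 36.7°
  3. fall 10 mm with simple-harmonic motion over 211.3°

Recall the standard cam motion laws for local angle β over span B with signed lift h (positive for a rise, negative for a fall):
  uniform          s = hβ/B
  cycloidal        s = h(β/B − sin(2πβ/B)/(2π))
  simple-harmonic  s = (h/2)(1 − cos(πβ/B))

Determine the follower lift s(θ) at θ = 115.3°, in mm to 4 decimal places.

seg 1 [0°–112°] dwell: s stays 0.0000
seg 2 [112°–148.7°] cycloidal, h=10: θ=115.3° here. β=3.3, B=36.7. 10·(0.0899 − sin(2π·0.0899)/(2π)) = 0.0471 → s = 0.0471

0.0471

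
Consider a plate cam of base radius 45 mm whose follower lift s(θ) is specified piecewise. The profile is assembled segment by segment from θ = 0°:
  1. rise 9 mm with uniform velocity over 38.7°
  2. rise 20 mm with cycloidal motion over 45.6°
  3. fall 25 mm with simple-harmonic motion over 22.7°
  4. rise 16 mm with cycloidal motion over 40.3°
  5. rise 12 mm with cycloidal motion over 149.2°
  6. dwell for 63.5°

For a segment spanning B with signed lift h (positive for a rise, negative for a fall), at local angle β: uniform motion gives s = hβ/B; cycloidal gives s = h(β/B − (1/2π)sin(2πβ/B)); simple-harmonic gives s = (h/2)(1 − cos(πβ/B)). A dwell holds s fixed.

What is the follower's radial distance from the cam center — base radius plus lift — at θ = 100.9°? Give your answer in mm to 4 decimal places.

seg 1 [0°–38.7°] uniform, h=9: full span → s += 9 → s = 9.0000
seg 2 [38.7°–84.3°] cycloidal, h=20: full span → s += 20 → s = 29.0000
seg 3 [84.3°–107°] simple-harmonic, h=-25: θ=100.9° here. β=16.6, B=22.7. -25/2·(1 − cos(π·0.7313)) = -20.8040 → s = 8.1960
radial distance = base radius + s = 45 + 8.1960 = 53.1960

53.1960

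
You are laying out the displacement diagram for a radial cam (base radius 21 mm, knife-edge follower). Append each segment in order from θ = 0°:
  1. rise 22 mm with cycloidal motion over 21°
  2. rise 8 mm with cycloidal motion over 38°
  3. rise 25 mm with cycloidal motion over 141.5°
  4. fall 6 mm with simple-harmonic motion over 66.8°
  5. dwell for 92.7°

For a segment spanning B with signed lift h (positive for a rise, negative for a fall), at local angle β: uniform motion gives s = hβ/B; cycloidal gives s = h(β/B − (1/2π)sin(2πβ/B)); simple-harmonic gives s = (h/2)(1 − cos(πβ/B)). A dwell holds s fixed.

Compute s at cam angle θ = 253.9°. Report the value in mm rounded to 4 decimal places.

seg 1 [0°–21°] cycloidal, h=22: full span → s += 22 → s = 22.0000
seg 2 [21°–59°] cycloidal, h=8: full span → s += 8 → s = 30.0000
seg 3 [59°–200.5°] cycloidal, h=25: full span → s += 25 → s = 55.0000
seg 4 [200.5°–267.3°] simple-harmonic, h=-6: θ=253.9° here. β=53.4, B=66.8. -6/2·(1 − cos(π·0.7994)) = -5.4237 → s = 49.5763

49.5763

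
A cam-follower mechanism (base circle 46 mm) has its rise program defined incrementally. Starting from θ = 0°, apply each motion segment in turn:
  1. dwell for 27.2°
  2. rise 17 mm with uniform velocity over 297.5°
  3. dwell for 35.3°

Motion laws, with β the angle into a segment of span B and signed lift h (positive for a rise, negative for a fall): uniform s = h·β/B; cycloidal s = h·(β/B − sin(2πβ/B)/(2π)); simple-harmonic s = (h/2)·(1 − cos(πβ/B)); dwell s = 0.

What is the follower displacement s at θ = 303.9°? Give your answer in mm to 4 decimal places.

seg 1 [0°–27.2°] dwell: s stays 0.0000
seg 2 [27.2°–324.7°] uniform, h=17: θ=303.9° here. β=276.7, B=297.5. 17·276.7/297.5 = 15.8114 → s = 15.8114

15.8114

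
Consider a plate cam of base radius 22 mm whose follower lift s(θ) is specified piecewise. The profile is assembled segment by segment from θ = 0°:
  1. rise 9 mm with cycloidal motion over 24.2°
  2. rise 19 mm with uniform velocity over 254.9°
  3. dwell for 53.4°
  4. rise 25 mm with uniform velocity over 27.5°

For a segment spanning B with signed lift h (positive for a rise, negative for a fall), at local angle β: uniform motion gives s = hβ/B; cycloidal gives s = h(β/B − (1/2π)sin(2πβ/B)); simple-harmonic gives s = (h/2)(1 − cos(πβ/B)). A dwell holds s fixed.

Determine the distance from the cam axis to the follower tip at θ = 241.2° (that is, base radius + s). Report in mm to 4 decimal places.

seg 1 [0°–24.2°] cycloidal, h=9: full span → s += 9 → s = 9.0000
seg 2 [24.2°–279.1°] uniform, h=19: θ=241.2° here. β=217, B=254.9. 19·217/254.9 = 16.1750 → s = 25.1750
radial distance = base radius + s = 22 + 25.1750 = 47.1750

47.1750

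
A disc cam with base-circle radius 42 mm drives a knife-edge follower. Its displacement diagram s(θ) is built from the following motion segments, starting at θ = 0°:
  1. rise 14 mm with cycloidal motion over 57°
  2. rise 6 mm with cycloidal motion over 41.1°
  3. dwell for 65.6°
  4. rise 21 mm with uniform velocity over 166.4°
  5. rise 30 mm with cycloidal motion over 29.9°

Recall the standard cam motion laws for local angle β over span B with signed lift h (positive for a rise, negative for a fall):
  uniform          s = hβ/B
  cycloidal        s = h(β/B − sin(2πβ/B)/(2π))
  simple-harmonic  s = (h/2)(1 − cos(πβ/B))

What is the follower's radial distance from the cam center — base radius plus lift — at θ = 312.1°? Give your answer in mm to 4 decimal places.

seg 1 [0°–57°] cycloidal, h=14: full span → s += 14 → s = 14.0000
seg 2 [57°–98.1°] cycloidal, h=6: full span → s += 6 → s = 20.0000
seg 3 [98.1°–163.7°] dwell: s stays 20.0000
seg 4 [163.7°–330.1°] uniform, h=21: θ=312.1° here. β=148.4, B=166.4. 21·148.4/166.4 = 18.7284 → s = 38.7284
radial distance = base radius + s = 42 + 38.7284 = 80.7284

80.7284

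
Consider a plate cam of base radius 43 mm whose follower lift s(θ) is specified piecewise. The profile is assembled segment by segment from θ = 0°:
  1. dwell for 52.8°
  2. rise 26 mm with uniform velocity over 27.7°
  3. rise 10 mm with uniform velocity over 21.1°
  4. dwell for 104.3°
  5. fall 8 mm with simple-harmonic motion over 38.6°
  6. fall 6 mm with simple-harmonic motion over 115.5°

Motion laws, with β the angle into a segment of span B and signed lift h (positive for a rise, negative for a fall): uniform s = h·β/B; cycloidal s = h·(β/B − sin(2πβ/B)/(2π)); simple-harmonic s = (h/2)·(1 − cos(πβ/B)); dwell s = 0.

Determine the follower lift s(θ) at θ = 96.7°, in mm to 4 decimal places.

seg 1 [0°–52.8°] dwell: s stays 0.0000
seg 2 [52.8°–80.5°] uniform, h=26: full span → s += 26 → s = 26.0000
seg 3 [80.5°–101.6°] uniform, h=10: θ=96.7° here. β=16.2, B=21.1. 10·16.2/21.1 = 7.6777 → s = 33.6777

33.6777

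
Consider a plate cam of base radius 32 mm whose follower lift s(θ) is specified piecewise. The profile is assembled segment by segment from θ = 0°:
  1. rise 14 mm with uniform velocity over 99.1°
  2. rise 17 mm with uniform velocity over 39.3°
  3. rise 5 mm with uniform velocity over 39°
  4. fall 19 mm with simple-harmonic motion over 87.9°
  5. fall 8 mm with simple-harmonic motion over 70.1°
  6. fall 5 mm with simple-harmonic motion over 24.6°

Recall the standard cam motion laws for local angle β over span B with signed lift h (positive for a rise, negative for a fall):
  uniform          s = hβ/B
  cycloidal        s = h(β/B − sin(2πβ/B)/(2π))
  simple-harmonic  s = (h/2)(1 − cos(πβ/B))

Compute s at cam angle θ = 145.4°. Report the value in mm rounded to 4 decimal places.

seg 1 [0°–99.1°] uniform, h=14: full span → s += 14 → s = 14.0000
seg 2 [99.1°–138.4°] uniform, h=17: full span → s += 17 → s = 31.0000
seg 3 [138.4°–177.4°] uniform, h=5: θ=145.4° here. β=7, B=39. 5·7/39 = 0.8974 → s = 31.8974

31.8974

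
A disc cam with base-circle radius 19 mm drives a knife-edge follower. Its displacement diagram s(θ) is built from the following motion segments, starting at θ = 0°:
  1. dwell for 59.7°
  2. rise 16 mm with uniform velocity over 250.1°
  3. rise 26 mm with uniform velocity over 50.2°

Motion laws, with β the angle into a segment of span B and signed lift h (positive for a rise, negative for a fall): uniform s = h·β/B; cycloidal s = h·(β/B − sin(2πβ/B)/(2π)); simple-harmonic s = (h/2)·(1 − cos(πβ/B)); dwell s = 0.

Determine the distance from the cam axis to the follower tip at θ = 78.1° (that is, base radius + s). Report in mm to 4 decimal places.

seg 1 [0°–59.7°] dwell: s stays 0.0000
seg 2 [59.7°–309.8°] uniform, h=16: θ=78.1° here. β=18.4, B=250.1. 16·18.4/250.1 = 1.1771 → s = 1.1771
radial distance = base radius + s = 19 + 1.1771 = 20.1771

20.1771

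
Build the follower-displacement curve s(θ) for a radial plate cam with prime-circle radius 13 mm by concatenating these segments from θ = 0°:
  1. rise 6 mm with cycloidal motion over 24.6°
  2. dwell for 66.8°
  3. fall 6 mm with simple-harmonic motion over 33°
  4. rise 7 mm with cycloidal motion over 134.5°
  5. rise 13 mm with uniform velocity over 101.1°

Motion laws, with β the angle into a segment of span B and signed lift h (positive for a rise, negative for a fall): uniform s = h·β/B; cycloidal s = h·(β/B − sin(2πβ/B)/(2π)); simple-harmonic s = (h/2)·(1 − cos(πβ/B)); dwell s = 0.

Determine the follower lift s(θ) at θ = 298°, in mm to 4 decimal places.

seg 1 [0°–24.6°] cycloidal, h=6: full span → s += 6 → s = 6.0000
seg 2 [24.6°–91.4°] dwell: s stays 6.0000
seg 3 [91.4°–124.4°] simple-harmonic, h=-6: full span → s += -6 → s = 0.0000
seg 4 [124.4°–258.9°] cycloidal, h=7: full span → s += 7 → s = 7.0000
seg 5 [258.9°–360°] uniform, h=13: θ=298° here. β=39.1, B=101.1. 13·39.1/101.1 = 5.0277 → s = 12.0277

12.0277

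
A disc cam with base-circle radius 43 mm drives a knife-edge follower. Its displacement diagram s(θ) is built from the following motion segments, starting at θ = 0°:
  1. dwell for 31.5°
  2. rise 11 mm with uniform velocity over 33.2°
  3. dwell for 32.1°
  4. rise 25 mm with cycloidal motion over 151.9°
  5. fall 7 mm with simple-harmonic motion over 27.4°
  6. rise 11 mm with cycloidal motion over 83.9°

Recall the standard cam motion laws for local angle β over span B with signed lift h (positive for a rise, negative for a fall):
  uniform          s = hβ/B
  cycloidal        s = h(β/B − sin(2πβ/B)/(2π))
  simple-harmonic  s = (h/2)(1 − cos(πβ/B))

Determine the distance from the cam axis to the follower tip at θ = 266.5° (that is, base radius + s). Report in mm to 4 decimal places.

seg 1 [0°–31.5°] dwell: s stays 0.0000
seg 2 [31.5°–64.7°] uniform, h=11: full span → s += 11 → s = 11.0000
seg 3 [64.7°–96.8°] dwell: s stays 11.0000
seg 4 [96.8°–248.7°] cycloidal, h=25: full span → s += 25 → s = 36.0000
seg 5 [248.7°–276.1°] simple-harmonic, h=-7: θ=266.5° here. β=17.8, B=27.4. -7/2·(1 − cos(π·0.6496)) = -5.0854 → s = 30.9146
radial distance = base radius + s = 43 + 30.9146 = 73.9146

73.9146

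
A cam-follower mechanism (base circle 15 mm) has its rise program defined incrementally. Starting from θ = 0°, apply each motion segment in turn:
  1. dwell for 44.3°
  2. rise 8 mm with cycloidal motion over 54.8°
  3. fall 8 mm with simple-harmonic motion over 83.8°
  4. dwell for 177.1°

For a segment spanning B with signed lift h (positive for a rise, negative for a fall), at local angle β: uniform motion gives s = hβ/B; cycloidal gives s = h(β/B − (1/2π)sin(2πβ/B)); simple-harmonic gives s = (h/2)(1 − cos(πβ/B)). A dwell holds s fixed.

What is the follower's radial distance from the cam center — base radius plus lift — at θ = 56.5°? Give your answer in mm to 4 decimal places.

seg 1 [0°–44.3°] dwell: s stays 0.0000
seg 2 [44.3°–99.1°] cycloidal, h=8: θ=56.5° here. β=12.2, B=54.8. 8·(0.2226 − sin(2π·0.2226)/(2π)) = 0.5266 → s = 0.5266
radial distance = base radius + s = 15 + 0.5266 = 15.5266

15.5266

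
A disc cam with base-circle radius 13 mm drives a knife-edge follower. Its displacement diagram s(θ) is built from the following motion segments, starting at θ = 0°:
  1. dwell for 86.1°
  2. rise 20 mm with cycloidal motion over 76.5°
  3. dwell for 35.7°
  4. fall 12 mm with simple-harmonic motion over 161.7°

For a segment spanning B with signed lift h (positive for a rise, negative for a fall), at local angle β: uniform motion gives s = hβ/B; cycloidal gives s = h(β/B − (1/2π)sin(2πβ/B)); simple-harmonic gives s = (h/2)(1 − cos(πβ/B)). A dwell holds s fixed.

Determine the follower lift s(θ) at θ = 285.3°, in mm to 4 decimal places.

seg 1 [0°–86.1°] dwell: s stays 0.0000
seg 2 [86.1°–162.6°] cycloidal, h=20: full span → s += 20 → s = 20.0000
seg 3 [162.6°–198.3°] dwell: s stays 20.0000
seg 4 [198.3°–360°] simple-harmonic, h=-12: θ=285.3° here. β=87, B=161.7. -12/2·(1 − cos(π·0.5380)) = -6.7152 → s = 13.2848

13.2848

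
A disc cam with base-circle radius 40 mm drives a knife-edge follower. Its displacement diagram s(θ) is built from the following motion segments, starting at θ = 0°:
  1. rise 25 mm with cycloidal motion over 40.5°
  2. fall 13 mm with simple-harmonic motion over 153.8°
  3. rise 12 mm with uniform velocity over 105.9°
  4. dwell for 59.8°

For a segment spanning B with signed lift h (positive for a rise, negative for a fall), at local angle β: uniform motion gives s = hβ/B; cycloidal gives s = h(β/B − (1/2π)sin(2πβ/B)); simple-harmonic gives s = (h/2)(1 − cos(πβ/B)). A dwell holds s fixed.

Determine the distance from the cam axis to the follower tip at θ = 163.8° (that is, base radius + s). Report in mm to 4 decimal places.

seg 1 [0°–40.5°] cycloidal, h=25: full span → s += 25 → s = 25.0000
seg 2 [40.5°–194.3°] simple-harmonic, h=-13: θ=163.8° here. β=123.3, B=153.8. -13/2·(1 − cos(π·0.8017)) = -11.7788 → s = 13.2212
radial distance = base radius + s = 40 + 13.2212 = 53.2212

53.2212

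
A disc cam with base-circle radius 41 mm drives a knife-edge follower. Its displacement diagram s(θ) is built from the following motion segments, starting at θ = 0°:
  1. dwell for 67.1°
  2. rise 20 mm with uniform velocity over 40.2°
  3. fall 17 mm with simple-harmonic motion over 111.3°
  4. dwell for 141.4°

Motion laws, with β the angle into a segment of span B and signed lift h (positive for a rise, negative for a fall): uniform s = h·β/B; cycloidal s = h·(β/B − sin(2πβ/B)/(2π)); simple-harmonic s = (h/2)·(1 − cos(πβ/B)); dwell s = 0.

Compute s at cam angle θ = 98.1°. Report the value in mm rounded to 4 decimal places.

seg 1 [0°–67.1°] dwell: s stays 0.0000
seg 2 [67.1°–107.3°] uniform, h=20: θ=98.1° here. β=31, B=40.2. 20·31/40.2 = 15.4229 → s = 15.4229

15.4229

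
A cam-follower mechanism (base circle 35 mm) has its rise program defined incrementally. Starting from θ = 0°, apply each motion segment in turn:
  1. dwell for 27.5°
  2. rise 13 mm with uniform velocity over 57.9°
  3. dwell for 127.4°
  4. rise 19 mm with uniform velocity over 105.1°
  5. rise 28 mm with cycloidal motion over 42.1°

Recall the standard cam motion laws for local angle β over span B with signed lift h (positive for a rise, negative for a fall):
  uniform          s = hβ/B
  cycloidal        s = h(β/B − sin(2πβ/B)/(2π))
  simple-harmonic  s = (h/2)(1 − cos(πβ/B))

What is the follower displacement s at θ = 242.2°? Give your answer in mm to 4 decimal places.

seg 1 [0°–27.5°] dwell: s stays 0.0000
seg 2 [27.5°–85.4°] uniform, h=13: full span → s += 13 → s = 13.0000
seg 3 [85.4°–212.8°] dwell: s stays 13.0000
seg 4 [212.8°–317.9°] uniform, h=19: θ=242.2° here. β=29.4, B=105.1. 19·29.4/105.1 = 5.3149 → s = 18.3149

18.3149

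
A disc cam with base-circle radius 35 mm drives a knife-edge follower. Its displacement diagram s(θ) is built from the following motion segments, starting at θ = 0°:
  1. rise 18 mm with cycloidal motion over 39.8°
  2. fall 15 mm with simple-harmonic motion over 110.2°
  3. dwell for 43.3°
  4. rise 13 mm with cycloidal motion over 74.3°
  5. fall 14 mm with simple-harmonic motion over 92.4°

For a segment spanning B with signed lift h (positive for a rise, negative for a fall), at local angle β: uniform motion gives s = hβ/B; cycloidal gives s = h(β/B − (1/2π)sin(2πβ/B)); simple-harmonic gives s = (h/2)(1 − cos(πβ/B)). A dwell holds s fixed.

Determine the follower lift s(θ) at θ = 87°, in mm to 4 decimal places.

seg 1 [0°–39.8°] cycloidal, h=18: full span → s += 18 → s = 18.0000
seg 2 [39.8°–150°] simple-harmonic, h=-15: θ=87° here. β=47.2, B=110.2. -15/2·(1 − cos(π·0.4283)) = -5.8251 → s = 12.1749

12.1749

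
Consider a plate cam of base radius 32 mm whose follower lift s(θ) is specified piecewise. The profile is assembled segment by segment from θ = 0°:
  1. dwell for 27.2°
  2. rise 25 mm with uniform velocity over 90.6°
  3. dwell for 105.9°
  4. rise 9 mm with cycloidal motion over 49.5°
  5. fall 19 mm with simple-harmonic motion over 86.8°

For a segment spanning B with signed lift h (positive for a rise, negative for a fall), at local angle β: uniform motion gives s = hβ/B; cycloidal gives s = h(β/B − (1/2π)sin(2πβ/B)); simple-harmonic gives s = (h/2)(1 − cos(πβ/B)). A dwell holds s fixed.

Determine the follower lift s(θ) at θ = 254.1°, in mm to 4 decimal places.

seg 1 [0°–27.2°] dwell: s stays 0.0000
seg 2 [27.2°–117.8°] uniform, h=25: full span → s += 25 → s = 25.0000
seg 3 [117.8°–223.7°] dwell: s stays 25.0000
seg 4 [223.7°–273.2°] cycloidal, h=9: θ=254.1° here. β=30.4, B=49.5. 9·(0.6141 − sin(2π·0.6141)/(2π)) = 6.4687 → s = 31.4687

31.4687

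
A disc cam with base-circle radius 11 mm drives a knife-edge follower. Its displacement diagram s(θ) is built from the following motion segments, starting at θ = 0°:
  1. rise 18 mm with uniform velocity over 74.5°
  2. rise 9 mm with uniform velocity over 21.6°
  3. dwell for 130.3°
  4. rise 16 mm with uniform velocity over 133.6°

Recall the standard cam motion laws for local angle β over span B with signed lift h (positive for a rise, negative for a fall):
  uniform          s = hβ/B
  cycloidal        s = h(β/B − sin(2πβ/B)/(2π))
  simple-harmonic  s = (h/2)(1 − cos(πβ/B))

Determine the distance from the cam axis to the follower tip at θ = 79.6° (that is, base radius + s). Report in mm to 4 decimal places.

seg 1 [0°–74.5°] uniform, h=18: full span → s += 18 → s = 18.0000
seg 2 [74.5°–96.1°] uniform, h=9: θ=79.6° here. β=5.1, B=21.6. 9·5.1/21.6 = 2.1250 → s = 20.1250
radial distance = base radius + s = 11 + 20.1250 = 31.1250

31.1250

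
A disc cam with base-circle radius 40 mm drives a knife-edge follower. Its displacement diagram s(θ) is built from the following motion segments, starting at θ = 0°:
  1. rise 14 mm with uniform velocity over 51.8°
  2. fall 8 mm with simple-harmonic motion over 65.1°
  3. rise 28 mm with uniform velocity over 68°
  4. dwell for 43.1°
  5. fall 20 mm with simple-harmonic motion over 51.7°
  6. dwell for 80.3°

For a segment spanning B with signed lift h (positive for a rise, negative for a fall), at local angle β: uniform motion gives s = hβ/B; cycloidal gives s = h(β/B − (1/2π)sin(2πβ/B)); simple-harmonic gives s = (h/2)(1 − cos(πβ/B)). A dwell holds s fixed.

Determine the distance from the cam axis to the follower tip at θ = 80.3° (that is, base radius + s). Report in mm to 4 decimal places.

seg 1 [0°–51.8°] uniform, h=14: full span → s += 14 → s = 14.0000
seg 2 [51.8°–116.9°] simple-harmonic, h=-8: θ=80.3° here. β=28.5, B=65.1. -8/2·(1 − cos(π·0.4378)) = -3.2232 → s = 10.7768
radial distance = base radius + s = 40 + 10.7768 = 50.7768

50.7768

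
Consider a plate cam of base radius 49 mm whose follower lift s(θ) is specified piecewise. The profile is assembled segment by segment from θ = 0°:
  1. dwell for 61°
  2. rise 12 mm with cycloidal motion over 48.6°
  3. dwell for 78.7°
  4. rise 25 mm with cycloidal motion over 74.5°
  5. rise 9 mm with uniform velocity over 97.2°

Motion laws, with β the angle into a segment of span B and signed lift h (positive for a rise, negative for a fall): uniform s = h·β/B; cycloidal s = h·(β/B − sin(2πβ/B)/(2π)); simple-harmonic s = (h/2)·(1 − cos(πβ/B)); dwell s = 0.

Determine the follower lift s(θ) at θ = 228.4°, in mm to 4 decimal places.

seg 1 [0°–61°] dwell: s stays 0.0000
seg 2 [61°–109.6°] cycloidal, h=12: full span → s += 12 → s = 12.0000
seg 3 [109.6°–188.3°] dwell: s stays 12.0000
seg 4 [188.3°–262.8°] cycloidal, h=25: θ=228.4° here. β=40.1, B=74.5. 25·(0.5383 − sin(2π·0.5383)/(2π)) = 14.4036 → s = 26.4036

26.4036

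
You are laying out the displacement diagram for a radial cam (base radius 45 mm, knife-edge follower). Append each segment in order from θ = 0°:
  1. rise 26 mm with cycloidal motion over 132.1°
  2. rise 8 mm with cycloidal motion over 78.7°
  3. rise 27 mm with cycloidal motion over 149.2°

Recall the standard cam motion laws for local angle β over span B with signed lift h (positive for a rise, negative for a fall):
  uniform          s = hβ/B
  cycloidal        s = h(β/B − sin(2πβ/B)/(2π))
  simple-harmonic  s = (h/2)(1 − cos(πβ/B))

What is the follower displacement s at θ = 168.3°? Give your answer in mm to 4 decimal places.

seg 1 [0°–132.1°] cycloidal, h=26: full span → s += 26 → s = 26.0000
seg 2 [132.1°–210.8°] cycloidal, h=8: θ=168.3° here. β=36.2, B=78.7. 8·(0.4600 − sin(2π·0.4600)/(2π)) = 3.3630 → s = 29.3630

29.3630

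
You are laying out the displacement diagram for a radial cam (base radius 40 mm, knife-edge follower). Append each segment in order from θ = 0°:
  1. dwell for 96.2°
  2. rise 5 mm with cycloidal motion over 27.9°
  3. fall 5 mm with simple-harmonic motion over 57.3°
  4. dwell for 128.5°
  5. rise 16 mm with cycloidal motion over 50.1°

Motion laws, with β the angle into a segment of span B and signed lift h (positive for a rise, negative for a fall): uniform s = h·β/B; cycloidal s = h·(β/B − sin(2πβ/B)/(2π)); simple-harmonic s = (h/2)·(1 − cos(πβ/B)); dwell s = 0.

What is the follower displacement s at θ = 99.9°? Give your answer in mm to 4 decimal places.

seg 1 [0°–96.2°] dwell: s stays 0.0000
seg 2 [96.2°–124.1°] cycloidal, h=5: θ=99.9° here. β=3.7, B=27.9. 5·(0.1326 − sin(2π·0.1326)/(2π)) = 0.0741 → s = 0.0741

0.0741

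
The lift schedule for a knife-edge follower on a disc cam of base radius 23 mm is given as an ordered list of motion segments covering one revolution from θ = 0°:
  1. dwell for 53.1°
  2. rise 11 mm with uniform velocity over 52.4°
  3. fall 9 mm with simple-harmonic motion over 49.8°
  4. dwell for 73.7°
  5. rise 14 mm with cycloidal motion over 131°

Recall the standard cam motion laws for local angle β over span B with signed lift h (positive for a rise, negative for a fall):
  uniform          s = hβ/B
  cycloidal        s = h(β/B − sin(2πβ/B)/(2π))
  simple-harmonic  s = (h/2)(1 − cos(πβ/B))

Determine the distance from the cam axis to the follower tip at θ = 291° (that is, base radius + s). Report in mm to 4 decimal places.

seg 1 [0°–53.1°] dwell: s stays 0.0000
seg 2 [53.1°–105.5°] uniform, h=11: full span → s += 11 → s = 11.0000
seg 3 [105.5°–155.3°] simple-harmonic, h=-9: full span → s += -9 → s = 2.0000
seg 4 [155.3°–229°] dwell: s stays 2.0000
seg 5 [229°–360°] cycloidal, h=14: θ=291° here. β=62, B=131. 14·(0.4733 − sin(2π·0.4733)/(2π)) = 6.2537 → s = 8.2537
radial distance = base radius + s = 23 + 8.2537 = 31.2537

31.2537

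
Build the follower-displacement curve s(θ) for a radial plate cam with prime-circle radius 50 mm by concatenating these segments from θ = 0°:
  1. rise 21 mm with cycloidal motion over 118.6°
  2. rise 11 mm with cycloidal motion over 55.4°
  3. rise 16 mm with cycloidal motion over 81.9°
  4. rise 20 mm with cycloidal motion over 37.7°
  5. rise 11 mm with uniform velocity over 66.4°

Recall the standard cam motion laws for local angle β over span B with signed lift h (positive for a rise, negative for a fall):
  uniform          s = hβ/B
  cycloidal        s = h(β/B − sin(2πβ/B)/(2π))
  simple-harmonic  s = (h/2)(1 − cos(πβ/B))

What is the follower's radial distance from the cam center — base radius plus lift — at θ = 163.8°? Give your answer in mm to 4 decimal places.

seg 1 [0°–118.6°] cycloidal, h=21: full span → s += 21 → s = 21.0000
seg 2 [118.6°–174°] cycloidal, h=11: θ=163.8° here. β=45.2, B=55.4. 11·(0.8159 − sin(2π·0.8159)/(2π)) = 10.5776 → s = 31.5776
radial distance = base radius + s = 50 + 31.5776 = 81.5776

81.5776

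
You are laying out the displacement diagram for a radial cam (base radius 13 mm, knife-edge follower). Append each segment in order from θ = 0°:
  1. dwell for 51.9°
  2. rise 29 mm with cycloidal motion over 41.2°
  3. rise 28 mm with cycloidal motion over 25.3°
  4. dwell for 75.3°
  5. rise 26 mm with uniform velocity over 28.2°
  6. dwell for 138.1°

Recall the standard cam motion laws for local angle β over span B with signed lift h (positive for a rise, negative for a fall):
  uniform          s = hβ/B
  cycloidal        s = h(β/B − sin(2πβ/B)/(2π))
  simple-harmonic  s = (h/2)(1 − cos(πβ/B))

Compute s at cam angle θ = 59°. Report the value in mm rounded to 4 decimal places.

seg 1 [0°–51.9°] dwell: s stays 0.0000
seg 2 [51.9°–93.1°] cycloidal, h=29: θ=59° here. β=7.1, B=41.2. 29·(0.1723 − sin(2π·0.1723)/(2π)) = 0.9209 → s = 0.9209

0.9209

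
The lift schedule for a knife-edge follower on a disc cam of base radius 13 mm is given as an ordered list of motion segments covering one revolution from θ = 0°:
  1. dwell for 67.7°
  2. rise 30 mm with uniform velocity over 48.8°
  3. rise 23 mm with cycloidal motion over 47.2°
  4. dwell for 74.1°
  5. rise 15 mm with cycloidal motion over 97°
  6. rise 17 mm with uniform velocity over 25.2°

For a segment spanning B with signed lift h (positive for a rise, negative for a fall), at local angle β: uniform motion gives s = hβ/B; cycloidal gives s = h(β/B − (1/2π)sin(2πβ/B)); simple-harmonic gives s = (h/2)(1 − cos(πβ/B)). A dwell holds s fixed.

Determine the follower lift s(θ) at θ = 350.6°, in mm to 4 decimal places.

seg 1 [0°–67.7°] dwell: s stays 0.0000
seg 2 [67.7°–116.5°] uniform, h=30: full span → s += 30 → s = 30.0000
seg 3 [116.5°–163.7°] cycloidal, h=23: full span → s += 23 → s = 53.0000
seg 4 [163.7°–237.8°] dwell: s stays 53.0000
seg 5 [237.8°–334.8°] cycloidal, h=15: full span → s += 15 → s = 68.0000
seg 6 [334.8°–360°] uniform, h=17: θ=350.6° here. β=15.8, B=25.2. 17·15.8/25.2 = 10.6587 → s = 78.6587

78.6587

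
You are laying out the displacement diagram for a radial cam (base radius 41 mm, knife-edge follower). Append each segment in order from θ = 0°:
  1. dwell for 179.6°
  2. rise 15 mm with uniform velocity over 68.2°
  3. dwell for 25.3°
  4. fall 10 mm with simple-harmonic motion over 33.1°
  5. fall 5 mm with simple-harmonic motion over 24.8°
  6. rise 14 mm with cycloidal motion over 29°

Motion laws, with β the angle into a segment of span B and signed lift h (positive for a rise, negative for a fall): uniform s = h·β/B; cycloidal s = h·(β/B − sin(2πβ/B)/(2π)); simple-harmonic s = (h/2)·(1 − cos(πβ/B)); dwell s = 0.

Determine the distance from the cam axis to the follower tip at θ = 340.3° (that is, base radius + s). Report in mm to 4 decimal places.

seg 1 [0°–179.6°] dwell: s stays 0.0000
seg 2 [179.6°–247.8°] uniform, h=15: full span → s += 15 → s = 15.0000
seg 3 [247.8°–273.1°] dwell: s stays 15.0000
seg 4 [273.1°–306.2°] simple-harmonic, h=-10: full span → s += -10 → s = 5.0000
seg 5 [306.2°–331°] simple-harmonic, h=-5: full span → s += -5 → s = 0.0000
seg 6 [331°–360°] cycloidal, h=14: θ=340.3° here. β=9.3, B=29. 14·(0.3207 − sin(2π·0.3207)/(2π)) = 2.4777 → s = 2.4777
radial distance = base radius + s = 41 + 2.4777 = 43.4777

43.4777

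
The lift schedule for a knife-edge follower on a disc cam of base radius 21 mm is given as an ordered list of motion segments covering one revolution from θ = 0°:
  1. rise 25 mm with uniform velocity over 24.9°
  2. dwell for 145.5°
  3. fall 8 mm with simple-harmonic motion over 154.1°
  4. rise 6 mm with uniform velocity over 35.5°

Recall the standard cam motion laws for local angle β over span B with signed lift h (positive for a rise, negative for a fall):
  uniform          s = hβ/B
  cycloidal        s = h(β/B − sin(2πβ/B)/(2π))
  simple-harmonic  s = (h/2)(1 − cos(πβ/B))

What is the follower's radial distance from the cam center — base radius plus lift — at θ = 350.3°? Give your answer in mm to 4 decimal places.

seg 1 [0°–24.9°] uniform, h=25: full span → s += 25 → s = 25.0000
seg 2 [24.9°–170.4°] dwell: s stays 25.0000
seg 3 [170.4°–324.5°] simple-harmonic, h=-8: full span → s += -8 → s = 17.0000
seg 4 [324.5°–360°] uniform, h=6: θ=350.3° here. β=25.8, B=35.5. 6·25.8/35.5 = 4.3606 → s = 21.3606
radial distance = base radius + s = 21 + 21.3606 = 42.3606

42.3606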